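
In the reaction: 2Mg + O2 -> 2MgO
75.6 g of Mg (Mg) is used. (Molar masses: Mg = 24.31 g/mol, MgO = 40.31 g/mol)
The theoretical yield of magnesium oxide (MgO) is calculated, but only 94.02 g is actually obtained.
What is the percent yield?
Moles of Mg = 75.6 g ÷ 24.31 g/mol = 3.10983 mol
Mole ratio: 2 mol MgO / 2 mol Mg
Moles of MgO = 3.10983 × (2/2) = 3.10983 mol
Theoretical yield = 3.10983 mol × 40.31 g/mol = 125.36 g
Actual yield = 94.02 g
Percent yield = (94.02 / 125.36) × 100% = 75.0%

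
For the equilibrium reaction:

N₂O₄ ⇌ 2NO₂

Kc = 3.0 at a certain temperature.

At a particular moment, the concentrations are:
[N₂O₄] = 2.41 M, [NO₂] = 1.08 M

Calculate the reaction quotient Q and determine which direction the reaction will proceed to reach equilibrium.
Q = 0.484, Q < K, reaction proceeds forward (toward products)

Q = ([NO₂]^2) / ([N₂O₄])
  = ((1.08)^2) / ((2.41)) = 1.1664/2.41 = 0.484
Since Q = 0.484 < Kc = 3.0, the reaction proceeds forward (toward products) to reach equilibrium.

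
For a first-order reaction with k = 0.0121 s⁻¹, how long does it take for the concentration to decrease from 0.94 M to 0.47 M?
57.28 s

From ln[A] = ln[A]₀ - k·t: t = ln([A]₀/[A])/k = ln(0.94/0.47)/0.0121 = ln(2.0000)/0.0121 = 0.6931/0.0121 = 57.28 s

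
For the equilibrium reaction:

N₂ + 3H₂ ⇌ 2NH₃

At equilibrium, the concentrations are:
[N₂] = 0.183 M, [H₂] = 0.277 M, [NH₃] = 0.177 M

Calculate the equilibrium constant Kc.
K_c = 8.0548

Kc = ([NH₃]^2) / ([N₂] × [H₂]^3)
   = ((0.177)^2) / ((0.183)·(0.277)^3)
   = 0.031329 / 0.0038895 = 8.0548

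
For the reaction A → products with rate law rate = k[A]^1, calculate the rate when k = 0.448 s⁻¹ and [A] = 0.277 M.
0.1241 M/s

rate = k·[A]^1 = 0.448·(0.277)^1 = 0.448·0.277 = 0.1241 M/s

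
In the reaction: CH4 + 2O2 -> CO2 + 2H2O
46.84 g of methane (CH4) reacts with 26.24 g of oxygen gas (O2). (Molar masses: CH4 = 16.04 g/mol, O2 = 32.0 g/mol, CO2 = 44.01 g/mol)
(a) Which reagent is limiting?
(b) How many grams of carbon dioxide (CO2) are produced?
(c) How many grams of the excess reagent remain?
(a) O2, (b) 18.04 g, (c) 40.26 g

Moles of CH4 = 46.84 g ÷ 16.04 g/mol = 2.9202 mol
Moles of O2 = 26.24 g ÷ 32.0 g/mol = 0.82 mol
Moles ÷ coefficient: CH4: 2.9202/1 = 2.92, O2: 0.82/2 = 0.41
(a) O2 has the smaller value, so O2 is the limiting reagent.
(b) Moles of CO2 = 0.82 mol O2 × (1/2) = 0.41 mol; mass = 0.41 mol × 44.01 g/mol = 18.04 g
(c) CH4 consumed = 0.82 × (1/2) = 0.41 mol; remaining = 2.9202 − 0.41 = 2.5102 mol; mass = 2.5102 mol × 16.04 g/mol = 40.26 g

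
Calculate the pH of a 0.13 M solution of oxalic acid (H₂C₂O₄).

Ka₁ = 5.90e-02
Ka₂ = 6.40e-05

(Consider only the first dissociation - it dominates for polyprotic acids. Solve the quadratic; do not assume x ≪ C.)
pH = 1.20

x² + Ka₁·x − Ka₁·C = 0 with Ka₁ = 5.90e-02, C = 0.13.
x = (−Ka₁ + √(Ka₁² + 4·Ka₁·C))/2 = 6.2913e-02 M, so pH = 1.20.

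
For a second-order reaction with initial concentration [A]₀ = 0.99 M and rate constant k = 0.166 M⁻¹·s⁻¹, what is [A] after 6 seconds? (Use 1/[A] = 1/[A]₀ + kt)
0.4985 M

1/[A] = 1/[A]₀ + k·t = 1/0.99 + (0.166)·(6) = 1.0101 + 0.9960 = 2.0061
[A] = 1/2.0061 = 0.4985 M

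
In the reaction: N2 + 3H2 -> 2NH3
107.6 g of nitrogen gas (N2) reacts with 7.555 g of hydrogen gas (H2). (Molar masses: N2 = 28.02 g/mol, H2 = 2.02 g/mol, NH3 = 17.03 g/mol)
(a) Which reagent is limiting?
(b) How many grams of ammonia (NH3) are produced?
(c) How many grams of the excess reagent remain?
(a) H2, (b) 42.46 g, (c) 72.67 g

Moles of N2 = 107.6 g ÷ 28.02 g/mol = 3.84011 mol
Moles of H2 = 7.555 g ÷ 2.02 g/mol = 3.7401 mol
Moles ÷ coefficient: N2: 3.84011/1 = 3.84, H2: 3.7401/3 = 1.247
(a) H2 has the smaller value, so H2 is the limiting reagent.
(b) Moles of NH3 = 3.7401 mol H2 × (2/3) = 2.4934 mol; mass = 2.4934 mol × 17.03 g/mol = 42.46 g
(c) N2 consumed = 3.7401 × (1/3) = 1.2467 mol; remaining = 3.84011 − 1.2467 = 2.59341 mol; mass = 2.59341 mol × 28.02 g/mol = 72.67 g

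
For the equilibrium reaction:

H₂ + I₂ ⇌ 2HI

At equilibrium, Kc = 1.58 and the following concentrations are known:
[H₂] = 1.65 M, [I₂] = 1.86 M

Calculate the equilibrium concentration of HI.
[HI] = 2.2020 M

Kc = ([HI]^2) / ([H₂] × [I₂]) = 1.58
[HI]^2 = Kc · (reactant terms)/(other product terms) = 1.58 · 3.069 / 1 = 4.849
[HI] = (4.849)^(1/2) = 2.2020 M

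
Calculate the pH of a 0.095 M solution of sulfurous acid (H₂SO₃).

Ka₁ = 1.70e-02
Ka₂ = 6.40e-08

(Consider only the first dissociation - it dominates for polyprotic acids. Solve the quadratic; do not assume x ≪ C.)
pH = 1.49

x² + Ka₁·x − Ka₁·C = 0 with Ka₁ = 1.70e-02, C = 0.095.
x = (−Ka₁ + √(Ka₁² + 4·Ka₁·C))/2 = 3.2576e-02 M, so pH = 1.49.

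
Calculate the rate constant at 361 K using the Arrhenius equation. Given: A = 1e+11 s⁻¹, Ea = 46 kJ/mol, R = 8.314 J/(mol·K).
2.21e+04 s⁻¹

k = A·exp(-Ea/(R·T)) = 1e+11·exp(-46000/(8.314·361)) = 1e+11·exp(-15.3264) = 1e+11·2.2071e-07 = 2.21e+04 s⁻¹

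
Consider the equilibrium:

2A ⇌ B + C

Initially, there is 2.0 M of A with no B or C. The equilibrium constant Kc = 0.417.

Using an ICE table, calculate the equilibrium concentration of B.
[B] = 0.564 M

ICE: [A] = 2.0 − 2x, [B] = [C] = x.
Kc = x²/(2.0 − 2x)² = 0.417 ⇒ √Kc = x/(2.0 − 2x).
x = √0.417·2.0/(1 + 2√0.417) = 0.64576·2.0/2.2915 = 0.56361.
[B] = x = 0.564 M.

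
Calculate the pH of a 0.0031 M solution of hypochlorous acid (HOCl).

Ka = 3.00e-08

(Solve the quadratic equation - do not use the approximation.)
pH = 5.02

x² + Ka×x - Ka×C = 0. Using quadratic formula: [H⁺] = 9.6287e-06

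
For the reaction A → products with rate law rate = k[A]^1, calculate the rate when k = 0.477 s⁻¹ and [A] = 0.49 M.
0.2337 M/s

rate = k·[A]^1 = 0.477·(0.49)^1 = 0.477·0.49 = 0.2337 M/s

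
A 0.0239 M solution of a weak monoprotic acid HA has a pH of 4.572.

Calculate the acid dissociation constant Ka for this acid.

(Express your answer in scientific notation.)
K_a = 3.01e-08

[H⁺] = 10^(−pH) = 10^(−4.572) = 2.679e-05 M. For HA ⇌ H⁺ + A⁻, Ka = x²/(C − x) = (2.679e-05)²/(0.0239 − 2.679e-05) = 3.01e-08.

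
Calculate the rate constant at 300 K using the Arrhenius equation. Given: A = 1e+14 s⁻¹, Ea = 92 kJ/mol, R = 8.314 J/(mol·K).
9.57e-03 s⁻¹

k = A·exp(-Ea/(R·T)) = 1e+14·exp(-92000/(8.314·300)) = 1e+14·exp(-36.8856) = 1e+14·9.5675e-17 = 9.57e-03 s⁻¹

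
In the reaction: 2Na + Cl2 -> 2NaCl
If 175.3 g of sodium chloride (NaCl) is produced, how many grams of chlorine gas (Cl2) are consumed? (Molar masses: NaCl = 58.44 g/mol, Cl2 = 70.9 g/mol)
Moles of NaCl = 175.3 g ÷ 58.44 g/mol = 2.99966 mol
Mole ratio: 1 mol Cl2 / 2 mol NaCl
Moles of Cl2 = 2.99966 × (1/2) = 1.49983 mol
Mass of Cl2 = 1.49983 mol × 70.9 g/mol = 106.3 g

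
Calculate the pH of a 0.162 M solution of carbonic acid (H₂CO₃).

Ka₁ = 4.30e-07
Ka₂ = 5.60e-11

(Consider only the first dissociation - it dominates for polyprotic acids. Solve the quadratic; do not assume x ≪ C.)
pH = 3.58

x² + Ka₁·x − Ka₁·C = 0 with Ka₁ = 4.30e-07, C = 0.162.
x = (−Ka₁ + √(Ka₁² + 4·Ka₁·C))/2 = 2.6372e-04 M, so pH = 3.58.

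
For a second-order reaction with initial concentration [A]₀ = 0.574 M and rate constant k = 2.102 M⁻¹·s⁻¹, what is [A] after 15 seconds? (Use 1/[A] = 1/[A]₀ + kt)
0.0301 M

1/[A] = 1/[A]₀ + k·t = 1/0.574 + (2.102)·(15) = 1.7422 + 31.5300 = 33.2722
[A] = 1/33.2722 = 0.0301 M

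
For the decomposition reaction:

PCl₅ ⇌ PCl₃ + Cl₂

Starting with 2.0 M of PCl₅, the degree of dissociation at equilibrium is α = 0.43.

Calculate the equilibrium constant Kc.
K_c = 0.6488

x = α·[A]₀ = 0.43 × 2.0 = 0.86 M dissociated.
At eq: [PCl₅] = 2.0 − 0.86 = 1.14 M; [PCl₃] = [Cl₂] = x = 0.86 M.
Kc = [PCl₃][Cl₂]/[PCl₅] = (0.86)²/1.14 = 0.6488.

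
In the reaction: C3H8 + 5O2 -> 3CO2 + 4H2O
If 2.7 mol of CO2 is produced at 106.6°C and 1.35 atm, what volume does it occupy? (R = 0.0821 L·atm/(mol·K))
T = 106.6°C + 273.15 = 379.75 K
V = nRT/P = (2.7 × 0.0821 × 379.75) / 1.35
V = 62.35 L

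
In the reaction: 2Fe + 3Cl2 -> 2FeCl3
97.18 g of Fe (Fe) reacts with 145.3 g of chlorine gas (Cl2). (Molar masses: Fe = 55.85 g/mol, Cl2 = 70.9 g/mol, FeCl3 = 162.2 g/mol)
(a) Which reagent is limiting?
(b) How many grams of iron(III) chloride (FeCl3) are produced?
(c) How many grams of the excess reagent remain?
(a) Cl2, (b) 221.6 g, (c) 20.88 g

Moles of Fe = 97.18 g ÷ 55.85 g/mol = 1.74002 mol
Moles of Cl2 = 145.3 g ÷ 70.9 g/mol = 2.04937 mol
Moles ÷ coefficient: Fe: 1.74002/2 = 0.87, Cl2: 2.04937/3 = 0.6831
(a) Cl2 has the smaller value, so Cl2 is the limiting reagent.
(b) Moles of FeCl3 = 2.04937 mol Cl2 × (2/3) = 1.36624 mol; mass = 1.36624 mol × 162.2 g/mol = 221.6 g
(c) Fe consumed = 2.04937 × (2/3) = 1.36624 mol; remaining = 1.74002 − 1.36624 = 0.373774 mol; mass = 0.373774 mol × 55.85 g/mol = 20.88 g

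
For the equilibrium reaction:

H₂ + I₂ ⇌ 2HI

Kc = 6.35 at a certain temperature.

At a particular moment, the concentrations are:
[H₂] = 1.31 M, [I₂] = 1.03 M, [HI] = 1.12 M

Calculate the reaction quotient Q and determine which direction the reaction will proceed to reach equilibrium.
Q = 0.930, Q < K, reaction proceeds forward (toward products)

Q = ([HI]^2) / ([H₂] × [I₂])
  = ((1.12)^2) / ((1.31)·(1.03)) = 1.2544/1.3493 = 0.9297
Since Q = 0.9297 < Kc = 6.35, the reaction proceeds forward (toward products) to reach equilibrium.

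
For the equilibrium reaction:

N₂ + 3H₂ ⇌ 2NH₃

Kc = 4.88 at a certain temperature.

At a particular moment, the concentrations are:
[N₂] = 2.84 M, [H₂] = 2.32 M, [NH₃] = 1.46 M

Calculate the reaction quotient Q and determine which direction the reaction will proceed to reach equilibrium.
Q = 0.060, Q < K, reaction proceeds forward (toward products)

Q = ([NH₃]^2) / ([N₂] × [H₂]^3)
  = ((1.46)^2) / ((2.84)·(2.32)^3) = 2.1316/35.464 = 0.06011
Since Q = 0.06011 < Kc = 4.88, the reaction proceeds forward (toward products) to reach equilibrium.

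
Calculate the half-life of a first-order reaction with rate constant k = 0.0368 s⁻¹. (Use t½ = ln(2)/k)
18.84 s

t½ = ln(2)/k = 0.6931/0.0368 = 18.84 s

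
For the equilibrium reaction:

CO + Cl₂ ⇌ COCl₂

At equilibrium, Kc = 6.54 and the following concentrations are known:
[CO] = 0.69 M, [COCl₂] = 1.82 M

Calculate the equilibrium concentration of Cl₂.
[Cl₂] = 0.4033 M

Kc = ([COCl₂]) / ([CO] × [Cl₂]) = 6.54
[Cl₂]^1 = (product terms)/(Kc · other reactant terms) = 1.82 / (6.54 · 0.69) = 0.40332
[Cl₂] = 0.4033 M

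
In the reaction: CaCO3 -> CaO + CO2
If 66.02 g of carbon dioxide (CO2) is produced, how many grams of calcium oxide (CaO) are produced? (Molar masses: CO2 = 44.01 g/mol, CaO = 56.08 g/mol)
Moles of CO2 = 66.02 g ÷ 44.01 g/mol = 1.50011 mol
Mole ratio: 1 mol CaO / 1 mol CO2
Moles of CaO = 1.50011 × (1/1) = 1.50011 mol
Mass of CaO = 1.50011 mol × 56.08 g/mol = 84.13 g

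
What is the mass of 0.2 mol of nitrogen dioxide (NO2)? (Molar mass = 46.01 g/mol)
Mass = 0.2 mol × 46.01 g/mol = 9.202 g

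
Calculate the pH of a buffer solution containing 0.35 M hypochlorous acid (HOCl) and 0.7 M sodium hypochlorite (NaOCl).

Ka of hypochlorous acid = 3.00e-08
pH = 7.82

pKa = -log(3.00e-08) = 7.52. pH = pKa + log([A⁻]/[HA]) = 7.52 + log(0.7/0.35)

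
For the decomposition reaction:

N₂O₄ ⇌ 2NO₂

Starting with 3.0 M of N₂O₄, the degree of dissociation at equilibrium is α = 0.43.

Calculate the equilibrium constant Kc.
K_c = 3.8926

x = α·[A]₀ = 0.43 × 3.0 = 1.29 M dissociated.
At eq: [N₂O₄] = 3.0 − 1.29 = 1.71 M; [NO₂] = 2x = 2.58 M.
Kc = [NO₂]²/[N₂O₄] = (2.58)²/1.71 = 3.893.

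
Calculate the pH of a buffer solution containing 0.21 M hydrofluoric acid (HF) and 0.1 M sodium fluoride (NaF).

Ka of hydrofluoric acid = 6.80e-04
pH = 2.85

pKa = -log(6.80e-04) = 3.17. pH = pKa + log([A⁻]/[HA]) = 3.17 + log(0.1/0.21)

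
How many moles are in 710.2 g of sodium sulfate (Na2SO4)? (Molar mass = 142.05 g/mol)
Moles = 710.2 g ÷ 142.05 g/mol = 5 mol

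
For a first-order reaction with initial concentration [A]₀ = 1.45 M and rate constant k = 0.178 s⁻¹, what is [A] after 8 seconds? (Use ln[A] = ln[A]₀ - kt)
0.3491 M

ln[A] = ln[A]₀ - k·t = ln(1.45) - (0.178)·(8) = 0.3716 - 1.4240 = -1.0524
[A] = e^(-1.0524) = 0.3491 M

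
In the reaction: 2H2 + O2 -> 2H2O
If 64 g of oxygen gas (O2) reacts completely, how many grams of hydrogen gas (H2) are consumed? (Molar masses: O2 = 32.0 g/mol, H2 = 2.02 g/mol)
Moles of O2 = 64 g ÷ 32.0 g/mol = 2 mol
Mole ratio: 2 mol H2 / 1 mol O2
Moles of H2 = 2 × (2/1) = 4 mol
Mass of H2 = 4 mol × 2.02 g/mol = 8.08 g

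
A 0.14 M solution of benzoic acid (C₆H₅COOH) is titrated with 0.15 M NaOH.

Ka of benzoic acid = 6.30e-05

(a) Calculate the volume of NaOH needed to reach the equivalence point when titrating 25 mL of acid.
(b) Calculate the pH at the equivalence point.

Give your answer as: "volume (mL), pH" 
V = 23.3 mL, pH = 8.53

(a) At equivalence: moles acid = moles base.
moles acid = 0.14 × 0.025 = 0.0035 mol; V_NaOH = 0.0035/0.15 = 0.02333 L = 23.3 mL.
(b) At equivalence, all acid → conjugate base A⁻ at [A⁻] = 0.0035/0.04833 = 0.07241 M.
Kb = Kw/Ka = 1.0e-14/6.30e-05 = 1.587e-10; [OH⁻] = √(Kb·[A⁻]) = 3.390e-06; pOH = 5.47; pH = 14 − pOH = 8.53.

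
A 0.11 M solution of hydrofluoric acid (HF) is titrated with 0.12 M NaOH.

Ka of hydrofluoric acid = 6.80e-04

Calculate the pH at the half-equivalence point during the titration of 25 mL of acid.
pH = pKa = 3.17

At the half-equivalence point, [HA] = [A⁻], so by Henderson–Hasselbalch pH = pKa + log(1) = pKa.
pKa = −log(6.80e-04) = 3.17.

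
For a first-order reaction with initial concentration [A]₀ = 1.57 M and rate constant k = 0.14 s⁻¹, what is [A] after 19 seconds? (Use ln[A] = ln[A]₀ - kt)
0.1098 M

ln[A] = ln[A]₀ - k·t = ln(1.57) - (0.14)·(19) = 0.4511 - 2.6600 = -2.2089
[A] = e^(-2.2089) = 0.1098 M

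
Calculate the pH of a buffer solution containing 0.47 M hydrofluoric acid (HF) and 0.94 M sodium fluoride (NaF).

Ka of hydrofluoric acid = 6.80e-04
pH = 3.47

pKa = -log(6.80e-04) = 3.17. pH = pKa + log([A⁻]/[HA]) = 3.17 + log(0.94/0.47)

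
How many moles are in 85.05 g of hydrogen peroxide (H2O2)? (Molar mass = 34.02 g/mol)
Moles = 85.05 g ÷ 34.02 g/mol = 2.5 mol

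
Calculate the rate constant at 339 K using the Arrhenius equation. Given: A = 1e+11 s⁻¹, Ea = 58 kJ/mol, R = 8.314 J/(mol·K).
1.16e+02 s⁻¹

k = A·exp(-Ea/(R·T)) = 1e+11·exp(-58000/(8.314·339)) = 1e+11·exp(-20.5787) = 1e+11·1.1555e-09 = 1.16e+02 s⁻¹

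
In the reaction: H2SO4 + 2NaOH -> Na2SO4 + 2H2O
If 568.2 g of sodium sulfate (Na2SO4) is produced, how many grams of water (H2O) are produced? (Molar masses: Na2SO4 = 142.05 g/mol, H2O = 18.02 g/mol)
Moles of Na2SO4 = 568.2 g ÷ 142.05 g/mol = 4 mol
Mole ratio: 2 mol H2O / 1 mol Na2SO4
Moles of H2O = 4 × (2/1) = 8 mol
Mass of H2O = 8 mol × 18.02 g/mol = 144.2 g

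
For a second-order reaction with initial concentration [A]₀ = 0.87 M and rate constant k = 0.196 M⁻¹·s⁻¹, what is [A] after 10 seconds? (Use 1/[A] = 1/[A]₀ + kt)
0.3216 M

1/[A] = 1/[A]₀ + k·t = 1/0.87 + (0.196)·(10) = 1.1494 + 1.9600 = 3.1094
[A] = 1/3.1094 = 0.3216 M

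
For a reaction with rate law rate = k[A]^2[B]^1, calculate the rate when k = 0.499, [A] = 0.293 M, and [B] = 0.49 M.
0.02099 M/s

rate = k·[A]^2·[B]^1 = 0.499·(0.293)^2·(0.49)^1 = 0.499·0.085849·0.49 = 0.02099 M/s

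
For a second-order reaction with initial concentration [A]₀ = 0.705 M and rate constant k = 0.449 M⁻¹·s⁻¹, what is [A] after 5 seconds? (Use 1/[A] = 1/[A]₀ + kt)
0.2730 M

1/[A] = 1/[A]₀ + k·t = 1/0.705 + (0.449)·(5) = 1.4184 + 2.2450 = 3.6634
[A] = 1/3.6634 = 0.2730 M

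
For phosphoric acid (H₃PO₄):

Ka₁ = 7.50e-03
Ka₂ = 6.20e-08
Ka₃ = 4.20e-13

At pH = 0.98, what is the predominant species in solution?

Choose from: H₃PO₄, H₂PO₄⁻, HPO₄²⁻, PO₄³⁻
H₃PO₄

pKa1 = 2.12, pKa2 = 7.21, pKa3 = 12.38. Each pKa is the crossover between adjacent species; pH = 0.98 lies in the region where H₃PO₄ predominates.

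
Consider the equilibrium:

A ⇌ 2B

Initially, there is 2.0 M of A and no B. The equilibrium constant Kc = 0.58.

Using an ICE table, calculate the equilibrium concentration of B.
[B] = 0.942 M

ICE: [A] = 2.0 − x, [B] = 2x.
Kc = (2x)²/(2.0 − x) = 0.58 ⇒ 4x² + 0.58x − 1.16 = 0.
x = (−0.58 + √(0.58² + 4·4·1.16))/(2·4) = (−0.58 + √18.896)/8 = 0.47087.
[B] = 2x = 0.942 M.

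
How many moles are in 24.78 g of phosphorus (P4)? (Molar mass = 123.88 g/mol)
Moles = 24.78 g ÷ 123.88 g/mol = 0.2 mol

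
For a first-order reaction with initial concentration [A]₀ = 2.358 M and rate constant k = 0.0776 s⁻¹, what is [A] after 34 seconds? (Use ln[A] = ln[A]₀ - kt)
0.1685 M

ln[A] = ln[A]₀ - k·t = ln(2.358) - (0.0776)·(34) = 0.8578 - 2.6384 = -1.7806
[A] = e^(-1.7806) = 0.1685 M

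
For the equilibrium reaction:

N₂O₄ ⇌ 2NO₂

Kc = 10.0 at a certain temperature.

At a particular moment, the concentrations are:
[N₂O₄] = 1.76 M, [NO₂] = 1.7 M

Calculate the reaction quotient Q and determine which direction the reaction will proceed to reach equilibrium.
Q = 1.642, Q < K, reaction proceeds forward (toward products)

Q = ([NO₂]^2) / ([N₂O₄])
  = ((1.7)^2) / ((1.76)) = 2.89/1.76 = 1.642
Since Q = 1.642 < Kc = 10.0, the reaction proceeds forward (toward products) to reach equilibrium.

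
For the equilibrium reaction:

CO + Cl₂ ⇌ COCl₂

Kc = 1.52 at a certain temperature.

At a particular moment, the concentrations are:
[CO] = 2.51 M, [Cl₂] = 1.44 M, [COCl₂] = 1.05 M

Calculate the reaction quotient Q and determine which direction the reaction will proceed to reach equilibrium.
Q = 0.291, Q < K, reaction proceeds forward (toward products)

Q = ([COCl₂]) / ([CO] × [Cl₂])
  = ((1.05)) / ((2.51)·(1.44)) = 1.05/3.6144 = 0.2905
Since Q = 0.2905 < Kc = 1.52, the reaction proceeds forward (toward products) to reach equilibrium.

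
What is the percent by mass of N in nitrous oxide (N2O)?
Mass of N in formula = 14.01 × 2 = 28.02 g/mol
Molar mass = 44.02 g/mol
% N = (28.02/44.02) × 100% = 63.65%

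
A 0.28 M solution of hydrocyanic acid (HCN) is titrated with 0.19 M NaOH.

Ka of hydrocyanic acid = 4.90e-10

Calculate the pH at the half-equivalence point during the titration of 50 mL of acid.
pH = pKa = 9.31

At the half-equivalence point, [HA] = [A⁻], so by Henderson–Hasselbalch pH = pKa + log(1) = pKa.
pKa = −log(4.90e-10) = 9.31.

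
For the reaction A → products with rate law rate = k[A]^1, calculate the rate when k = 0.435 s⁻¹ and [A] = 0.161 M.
0.07004 M/s

rate = k·[A]^1 = 0.435·(0.161)^1 = 0.435·0.161 = 0.07004 M/s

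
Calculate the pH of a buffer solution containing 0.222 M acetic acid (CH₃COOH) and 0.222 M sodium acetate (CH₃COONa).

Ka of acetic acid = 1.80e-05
pH = 4.74

pKa = -log(1.80e-05) = 4.74. pH = pKa + log([A⁻]/[HA]) = 4.74 + log(0.222/0.222)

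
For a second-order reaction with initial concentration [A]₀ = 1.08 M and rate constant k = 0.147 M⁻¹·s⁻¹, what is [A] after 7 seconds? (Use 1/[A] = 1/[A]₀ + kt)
0.5115 M

1/[A] = 1/[A]₀ + k·t = 1/1.08 + (0.147)·(7) = 0.9259 + 1.0290 = 1.9549
[A] = 1/1.9549 = 0.5115 M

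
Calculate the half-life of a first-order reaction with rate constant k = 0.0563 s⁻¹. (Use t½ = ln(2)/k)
12.31 s

t½ = ln(2)/k = 0.6931/0.0563 = 12.31 s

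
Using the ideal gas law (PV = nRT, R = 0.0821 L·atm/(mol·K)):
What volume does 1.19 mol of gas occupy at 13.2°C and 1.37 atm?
T = 13.2°C + 273.15 = 286.35 K
V = nRT/P = (1.19 × 0.0821 × 286.35) / 1.37
V = 20.42 L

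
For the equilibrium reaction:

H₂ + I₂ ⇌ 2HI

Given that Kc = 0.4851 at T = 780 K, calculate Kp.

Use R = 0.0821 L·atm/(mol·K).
K_p = 0.4851

Δn = (moles gaseous products) − (moles gaseous reactants) = 0
T = 780 K; RT = 0.0821 × 780 = 64.038
Kp = Kc·(RT)^Δn = 0.4851 × (64.038)^0 = 0.4851 × 1 = 0.4851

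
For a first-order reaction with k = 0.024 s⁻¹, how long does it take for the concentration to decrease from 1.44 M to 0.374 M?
56.17 s

From ln[A] = ln[A]₀ - k·t: t = ln([A]₀/[A])/k = ln(1.44/0.374)/0.024 = ln(3.8503)/0.024 = 1.3481/0.024 = 56.17 s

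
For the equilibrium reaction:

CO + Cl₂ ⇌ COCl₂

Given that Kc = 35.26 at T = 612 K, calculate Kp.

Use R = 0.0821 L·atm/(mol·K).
K_p = 0.7018

Δn = (moles gaseous products) − (moles gaseous reactants) = -1
T = 612 K; RT = 0.0821 × 612 = 50.2452
Kp = Kc·(RT)^Δn = 35.26 × (50.2452)^-1 = 35.26 × 0.0199024 = 0.7018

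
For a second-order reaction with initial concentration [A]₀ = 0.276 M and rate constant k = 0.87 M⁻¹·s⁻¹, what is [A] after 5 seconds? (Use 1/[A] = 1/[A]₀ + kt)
0.1254 M

1/[A] = 1/[A]₀ + k·t = 1/0.276 + (0.87)·(5) = 3.6232 + 4.3500 = 7.9732
[A] = 1/7.9732 = 0.1254 M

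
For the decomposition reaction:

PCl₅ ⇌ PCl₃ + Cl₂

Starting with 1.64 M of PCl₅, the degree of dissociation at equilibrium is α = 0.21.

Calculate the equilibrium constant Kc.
K_c = 0.0915

x = α·[A]₀ = 0.21 × 1.64 = 0.3444 M dissociated.
At eq: [PCl₅] = 1.64 − 0.3444 = 1.296 M; [PCl₃] = [Cl₂] = x = 0.3444 M.
Kc = [PCl₃][Cl₂]/[PCl₅] = (0.3444)²/1.296 = 0.09155.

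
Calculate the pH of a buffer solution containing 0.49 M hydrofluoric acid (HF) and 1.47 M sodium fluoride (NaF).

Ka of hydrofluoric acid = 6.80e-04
pH = 3.64

pKa = -log(6.80e-04) = 3.17. pH = pKa + log([A⁻]/[HA]) = 3.17 + log(1.47/0.49)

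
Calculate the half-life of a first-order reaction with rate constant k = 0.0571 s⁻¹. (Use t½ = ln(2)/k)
12.14 s

t½ = ln(2)/k = 0.6931/0.0571 = 12.14 s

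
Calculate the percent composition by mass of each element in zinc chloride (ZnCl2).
Zn: 47.97%, Cl: 52.03%

Molar mass of ZnCl2 = 136.28 g/mol
% Zn = (1 × 65.38) / 136.28 × 100% = 65.38 / 136.28 × 100% = 47.97%
% Cl = (2 × 35.45) / 136.28 × 100% = 70.9 / 136.28 × 100% = 52.03%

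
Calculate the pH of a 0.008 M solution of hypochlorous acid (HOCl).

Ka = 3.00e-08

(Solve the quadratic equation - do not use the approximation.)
pH = 4.81

x² + Ka×x - Ka×C = 0. Using quadratic formula: [H⁺] = 1.5477e-05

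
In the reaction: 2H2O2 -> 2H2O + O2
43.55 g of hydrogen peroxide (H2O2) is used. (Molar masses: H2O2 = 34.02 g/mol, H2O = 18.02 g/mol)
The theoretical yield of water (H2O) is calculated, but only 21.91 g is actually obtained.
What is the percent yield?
Moles of H2O2 = 43.55 g ÷ 34.02 g/mol = 1.28013 mol
Mole ratio: 2 mol H2O / 2 mol H2O2
Moles of H2O = 1.28013 × (2/2) = 1.28013 mol
Theoretical yield = 1.28013 mol × 18.02 g/mol = 23.068 g
Actual yield = 21.91 g
Percent yield = (21.91 / 23.068) × 100% = 95.0%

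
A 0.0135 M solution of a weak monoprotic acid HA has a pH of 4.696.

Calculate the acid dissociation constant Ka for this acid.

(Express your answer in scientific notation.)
K_a = 3.01e-08

[H⁺] = 10^(−pH) = 10^(−4.696) = 2.014e-05 M. For HA ⇌ H⁺ + A⁻, Ka = x²/(C − x) = (2.014e-05)²/(0.0135 − 2.014e-05) = 3.01e-08.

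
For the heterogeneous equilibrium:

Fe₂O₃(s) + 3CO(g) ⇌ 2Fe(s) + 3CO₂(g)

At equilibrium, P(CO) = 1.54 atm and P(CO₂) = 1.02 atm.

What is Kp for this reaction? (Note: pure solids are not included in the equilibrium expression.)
K_p = 0.291

Solids (Fe₂O₃, Fe) are excluded.
Kp = P(CO₂)³/P(CO)³ = (1.02)³/(1.54)³ = 1.061/3.652 = 0.291.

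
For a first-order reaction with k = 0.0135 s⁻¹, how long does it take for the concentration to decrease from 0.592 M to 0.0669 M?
161.50 s

From ln[A] = ln[A]₀ - k·t: t = ln([A]₀/[A])/k = ln(0.592/0.0669)/0.0135 = ln(8.8490)/0.0135 = 2.1803/0.0135 = 161.50 s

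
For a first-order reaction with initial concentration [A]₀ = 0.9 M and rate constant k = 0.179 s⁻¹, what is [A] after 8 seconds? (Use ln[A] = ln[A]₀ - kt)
0.2149 M

ln[A] = ln[A]₀ - k·t = ln(0.9) - (0.179)·(8) = -0.1054 - 1.4320 = -1.5374
[A] = e^(-1.5374) = 0.2149 M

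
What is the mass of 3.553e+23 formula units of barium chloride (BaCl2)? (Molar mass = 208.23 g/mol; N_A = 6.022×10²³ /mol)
Moles = 3.553e+23 ÷ 6.022×10²³ = 0.590003 mol
Mass = 0.590003 mol × 208.23 g/mol = 122.9 g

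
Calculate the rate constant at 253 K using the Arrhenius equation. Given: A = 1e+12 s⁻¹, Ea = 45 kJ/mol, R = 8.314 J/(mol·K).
5.12e+02 s⁻¹

k = A·exp(-Ea/(R·T)) = 1e+12·exp(-45000/(8.314·253)) = 1e+12·exp(-21.3935) = 1e+12·5.1159e-10 = 5.12e+02 s⁻¹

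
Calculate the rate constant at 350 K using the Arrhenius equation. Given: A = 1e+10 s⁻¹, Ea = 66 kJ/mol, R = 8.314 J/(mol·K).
1.41e+00 s⁻¹

k = A·exp(-Ea/(R·T)) = 1e+10·exp(-66000/(8.314·350)) = 1e+10·exp(-22.6812) = 1e+10·1.4115e-10 = 1.41e+00 s⁻¹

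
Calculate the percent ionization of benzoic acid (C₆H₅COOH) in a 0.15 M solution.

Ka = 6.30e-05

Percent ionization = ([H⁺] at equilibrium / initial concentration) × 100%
Percent ionization = 2.03%

Let x = [H⁺]. Ka = x²/(C - x) ⇒ x² + (6.30e-05)x - (6.30e-05)(0.15) = 0. x = 3.0427e-03. Percent = (3.0427e-03/0.15) × 100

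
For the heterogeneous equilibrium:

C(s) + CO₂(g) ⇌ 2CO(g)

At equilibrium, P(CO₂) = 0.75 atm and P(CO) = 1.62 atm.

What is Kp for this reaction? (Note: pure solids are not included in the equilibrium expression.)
K_p = 3.499

Solid C is excluded.
Kp = P(CO)²/P(CO₂) = (1.62)²/0.75 = 2.624/0.75 = 3.499.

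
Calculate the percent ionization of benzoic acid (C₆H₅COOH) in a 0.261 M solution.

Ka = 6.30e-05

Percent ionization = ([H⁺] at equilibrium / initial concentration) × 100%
Percent ionization = 1.54%

Let x = [H⁺]. Ka = x²/(C - x) ⇒ x² + (6.30e-05)x - (6.30e-05)(0.261) = 0. x = 4.0236e-03. Percent = (4.0236e-03/0.261) × 100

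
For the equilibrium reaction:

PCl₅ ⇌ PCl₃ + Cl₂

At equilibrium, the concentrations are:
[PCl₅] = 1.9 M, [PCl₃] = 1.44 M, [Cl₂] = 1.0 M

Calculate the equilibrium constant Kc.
K_c = 0.7579

Kc = ([PCl₃] × [Cl₂]) / ([PCl₅])
   = ((1.44)·(1.0)) / ((1.9))
   = 1.44 / 1.9 = 0.7579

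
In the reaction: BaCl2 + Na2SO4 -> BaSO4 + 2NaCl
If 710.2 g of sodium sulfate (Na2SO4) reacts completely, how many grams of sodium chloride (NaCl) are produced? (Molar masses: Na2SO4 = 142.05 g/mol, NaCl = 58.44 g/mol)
Moles of Na2SO4 = 710.2 g ÷ 142.05 g/mol = 4.99965 mol
Mole ratio: 2 mol NaCl / 1 mol Na2SO4
Moles of NaCl = 4.99965 × (2/1) = 9.9993 mol
Mass of NaCl = 9.9993 mol × 58.44 g/mol = 584.4 g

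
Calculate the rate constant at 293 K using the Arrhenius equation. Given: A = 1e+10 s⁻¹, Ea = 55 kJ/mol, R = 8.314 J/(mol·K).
1.56e+00 s⁻¹

k = A·exp(-Ea/(R·T)) = 1e+10·exp(-55000/(8.314·293)) = 1e+10·exp(-22.5780) = 1e+10·1.5650e-10 = 1.56e+00 s⁻¹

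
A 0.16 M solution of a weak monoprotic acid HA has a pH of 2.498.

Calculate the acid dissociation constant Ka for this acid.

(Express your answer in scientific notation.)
K_a = 6.44e-05

[H⁺] = 10^(−pH) = 10^(−2.498) = 3.177e-03 M. For HA ⇌ H⁺ + A⁻, Ka = x²/(C − x) = (3.177e-03)²/(0.16 − 3.177e-03) = 6.44e-05.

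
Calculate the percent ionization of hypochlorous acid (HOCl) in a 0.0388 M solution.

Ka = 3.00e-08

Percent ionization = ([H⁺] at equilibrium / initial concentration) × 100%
Percent ionization = 0.0879%

Let x = [H⁺]. Ka = x²/(C - x) ⇒ x² + (3.00e-08)x - (3.00e-08)(0.0388) = 0. x = 3.4102e-05. Percent = (3.4102e-05/0.0388) × 100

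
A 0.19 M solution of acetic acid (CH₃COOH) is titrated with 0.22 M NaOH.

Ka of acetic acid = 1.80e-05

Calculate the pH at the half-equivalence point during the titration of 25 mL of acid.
pH = pKa = 4.74

At the half-equivalence point, [HA] = [A⁻], so by Henderson–Hasselbalch pH = pKa + log(1) = pKa.
pKa = −log(1.80e-05) = 4.74.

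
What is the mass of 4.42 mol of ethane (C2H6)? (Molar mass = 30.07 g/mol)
Mass = 4.42 mol × 30.07 g/mol = 132.9 g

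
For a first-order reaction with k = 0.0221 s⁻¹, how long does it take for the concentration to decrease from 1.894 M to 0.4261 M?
67.50 s

From ln[A] = ln[A]₀ - k·t: t = ln([A]₀/[A])/k = ln(1.894/0.4261)/0.0221 = ln(4.4450)/0.0221 = 1.4918/0.0221 = 67.50 s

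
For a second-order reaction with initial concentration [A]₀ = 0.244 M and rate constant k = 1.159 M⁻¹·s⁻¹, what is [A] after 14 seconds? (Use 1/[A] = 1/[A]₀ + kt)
0.0492 M

1/[A] = 1/[A]₀ + k·t = 1/0.244 + (1.159)·(14) = 4.0984 + 16.2260 = 20.3244
[A] = 1/20.3244 = 0.0492 M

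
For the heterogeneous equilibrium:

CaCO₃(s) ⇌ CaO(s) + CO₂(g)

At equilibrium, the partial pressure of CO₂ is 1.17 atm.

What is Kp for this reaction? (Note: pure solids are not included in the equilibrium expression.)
K_p = 1.17

Solids (CaCO₃, CaO) have activity 1 and are excluded.
Kp = P(CO₂) = 1.17.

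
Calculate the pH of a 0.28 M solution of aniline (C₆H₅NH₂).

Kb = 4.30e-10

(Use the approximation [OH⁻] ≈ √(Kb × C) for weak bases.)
pH = 9.04

[OH⁻] = √(Kb × C) = √(4.30e-10 × 0.28) = 1.0973e-05. pOH = 4.96, pH = 14 - pOH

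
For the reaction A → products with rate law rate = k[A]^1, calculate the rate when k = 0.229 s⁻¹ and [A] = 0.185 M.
0.04236 M/s

rate = k·[A]^1 = 0.229·(0.185)^1 = 0.229·0.185 = 0.04236 M/s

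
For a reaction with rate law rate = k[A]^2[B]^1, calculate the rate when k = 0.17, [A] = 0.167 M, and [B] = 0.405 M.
0.00192 M/s

rate = k·[A]^2·[B]^1 = 0.17·(0.167)^2·(0.405)^1 = 0.17·0.027889·0.405 = 0.00192 M/s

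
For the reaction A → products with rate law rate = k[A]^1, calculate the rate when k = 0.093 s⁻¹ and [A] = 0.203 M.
0.01888 M/s

rate = k·[A]^1 = 0.093·(0.203)^1 = 0.093·0.203 = 0.01888 M/s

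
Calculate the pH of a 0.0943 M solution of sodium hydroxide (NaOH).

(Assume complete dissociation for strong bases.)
pH = 12.97

[OH⁻] = 0.0943 M for strong base. pOH = -log[OH⁻] = 1.03, pH = 14 - pOH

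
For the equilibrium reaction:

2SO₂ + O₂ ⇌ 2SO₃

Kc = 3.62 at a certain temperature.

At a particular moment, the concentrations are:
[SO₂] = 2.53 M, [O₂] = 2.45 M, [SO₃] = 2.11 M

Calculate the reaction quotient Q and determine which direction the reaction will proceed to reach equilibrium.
Q = 0.284, Q < K, reaction proceeds forward (toward products)

Q = ([SO₃]^2) / ([SO₂]^2 × [O₂])
  = ((2.11)^2) / ((2.53)^2·(2.45)) = 4.4521/15.682 = 0.2839
Since Q = 0.2839 < Kc = 3.62, the reaction proceeds forward (toward products) to reach equilibrium.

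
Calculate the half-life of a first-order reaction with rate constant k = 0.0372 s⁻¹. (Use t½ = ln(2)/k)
18.63 s

t½ = ln(2)/k = 0.6931/0.0372 = 18.63 s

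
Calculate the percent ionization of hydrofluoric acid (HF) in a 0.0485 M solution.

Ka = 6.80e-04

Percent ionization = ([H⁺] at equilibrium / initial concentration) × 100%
Percent ionization = 11.2%

Let x = [H⁺]. Ka = x²/(C - x) ⇒ x² + (6.80e-04)x - (6.80e-04)(0.0485) = 0. x = 5.4129e-03. Percent = (5.4129e-03/0.0485) × 100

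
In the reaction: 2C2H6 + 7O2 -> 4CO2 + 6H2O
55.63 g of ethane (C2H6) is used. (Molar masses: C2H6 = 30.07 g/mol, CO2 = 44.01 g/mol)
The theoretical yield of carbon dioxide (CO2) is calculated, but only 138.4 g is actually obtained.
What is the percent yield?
Moles of C2H6 = 55.63 g ÷ 30.07 g/mol = 1.85002 mol
Mole ratio: 4 mol CO2 / 2 mol C2H6
Moles of CO2 = 1.85002 × (4/2) = 3.70003 mol
Theoretical yield = 3.70003 mol × 44.01 g/mol = 162.84 g
Actual yield = 138.4 g
Percent yield = (138.4 / 162.84) × 100% = 85.0%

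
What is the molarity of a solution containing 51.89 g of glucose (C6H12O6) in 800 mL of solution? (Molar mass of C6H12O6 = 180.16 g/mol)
Moles of C6H12O6 = 51.89 g ÷ 180.16 g/mol = 0.288022 mol
Volume = 800 mL = 0.8 L
Molarity = 0.288022 mol ÷ 0.8 L = 0.36 M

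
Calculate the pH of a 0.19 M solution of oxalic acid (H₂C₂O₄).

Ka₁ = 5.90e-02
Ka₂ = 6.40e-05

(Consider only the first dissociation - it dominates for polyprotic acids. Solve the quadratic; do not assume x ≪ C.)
pH = 1.09

x² + Ka₁·x − Ka₁·C = 0 with Ka₁ = 5.90e-02, C = 0.19.
x = (−Ka₁ + √(Ka₁² + 4·Ka₁·C))/2 = 8.0410e-02 M, so pH = 1.09.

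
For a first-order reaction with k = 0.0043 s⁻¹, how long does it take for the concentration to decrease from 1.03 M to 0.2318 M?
346.85 s

From ln[A] = ln[A]₀ - k·t: t = ln([A]₀/[A])/k = ln(1.03/0.2318)/0.0043 = ln(4.4435)/0.0043 = 1.4914/0.0043 = 346.85 s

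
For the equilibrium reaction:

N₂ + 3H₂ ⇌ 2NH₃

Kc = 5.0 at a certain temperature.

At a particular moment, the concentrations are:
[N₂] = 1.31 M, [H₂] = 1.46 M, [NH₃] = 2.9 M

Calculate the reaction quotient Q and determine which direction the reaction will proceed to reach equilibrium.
Q = 2.063, Q < K, reaction proceeds forward (toward products)

Q = ([NH₃]^2) / ([N₂] × [H₂]^3)
  = ((2.9)^2) / ((1.31)·(1.46)^3) = 8.41/4.0769 = 2.063
Since Q = 2.063 < Kc = 5.0, the reaction proceeds forward (toward products) to reach equilibrium.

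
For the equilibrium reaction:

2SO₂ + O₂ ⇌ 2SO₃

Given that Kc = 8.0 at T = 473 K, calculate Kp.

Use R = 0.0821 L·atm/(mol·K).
K_p = 0.2060

Δn = (moles gaseous products) − (moles gaseous reactants) = -1
T = 473 K; RT = 0.0821 × 473 = 38.8333
Kp = Kc·(RT)^Δn = 8.0 × (38.8333)^-1 = 8.0 × 0.0257511 = 0.2060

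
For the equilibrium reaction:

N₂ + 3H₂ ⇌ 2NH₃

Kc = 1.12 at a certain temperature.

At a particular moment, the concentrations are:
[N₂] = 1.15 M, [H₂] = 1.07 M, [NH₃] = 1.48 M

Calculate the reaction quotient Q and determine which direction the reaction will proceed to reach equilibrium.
Q = 1.555, Q > K, reaction proceeds reverse (toward reactants)

Q = ([NH₃]^2) / ([N₂] × [H₂]^3)
  = ((1.48)^2) / ((1.15)·(1.07)^3) = 2.1904/1.4088 = 1.555
Since Q = 1.555 > Kc = 1.12, the reaction proceeds reverse (toward reactants) to reach equilibrium.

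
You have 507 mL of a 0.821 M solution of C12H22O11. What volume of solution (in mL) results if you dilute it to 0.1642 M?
Using M₁V₁ = M₂V₂:
0.821 × 507 = 0.1642 × V₂
V₂ = (0.821 × 507) / 0.1642 = 2535 mL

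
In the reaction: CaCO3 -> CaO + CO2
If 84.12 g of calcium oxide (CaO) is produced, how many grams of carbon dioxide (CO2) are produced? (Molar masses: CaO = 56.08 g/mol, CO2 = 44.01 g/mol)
Moles of CaO = 84.12 g ÷ 56.08 g/mol = 1.5 mol
Mole ratio: 1 mol CO2 / 1 mol CaO
Moles of CO2 = 1.5 × (1/1) = 1.5 mol
Mass of CO2 = 1.5 mol × 44.01 g/mol = 66.02 g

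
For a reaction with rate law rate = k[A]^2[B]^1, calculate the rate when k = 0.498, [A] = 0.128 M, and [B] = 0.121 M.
0.0009873 M/s

rate = k·[A]^2·[B]^1 = 0.498·(0.128)^2·(0.121)^1 = 0.498·0.016384·0.121 = 0.0009873 M/s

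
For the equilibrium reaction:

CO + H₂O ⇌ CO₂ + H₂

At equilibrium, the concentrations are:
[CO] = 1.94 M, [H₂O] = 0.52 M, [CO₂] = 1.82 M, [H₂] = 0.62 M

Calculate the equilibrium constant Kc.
K_c = 1.1186

Kc = ([CO₂] × [H₂]) / ([CO] × [H₂O])
   = ((1.82)·(0.62)) / ((1.94)·(0.52))
   = 1.1284 / 1.0088 = 1.1186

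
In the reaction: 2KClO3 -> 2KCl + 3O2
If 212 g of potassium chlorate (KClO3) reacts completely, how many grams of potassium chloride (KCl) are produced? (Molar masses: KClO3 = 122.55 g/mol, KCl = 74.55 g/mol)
Moles of KClO3 = 212 g ÷ 122.55 g/mol = 1.72991 mol
Mole ratio: 2 mol KCl / 2 mol KClO3
Moles of KCl = 1.72991 × (2/2) = 1.72991 mol
Mass of KCl = 1.72991 mol × 74.55 g/mol = 129 g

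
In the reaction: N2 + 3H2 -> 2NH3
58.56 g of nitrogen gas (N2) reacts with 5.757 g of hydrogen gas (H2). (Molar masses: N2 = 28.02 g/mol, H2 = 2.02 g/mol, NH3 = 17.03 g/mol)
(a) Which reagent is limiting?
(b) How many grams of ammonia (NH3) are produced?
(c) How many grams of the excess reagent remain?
(a) H2, (b) 32.36 g, (c) 31.94 g

Moles of N2 = 58.56 g ÷ 28.02 g/mol = 2.08994 mol
Moles of H2 = 5.757 g ÷ 2.02 g/mol = 2.85 mol
Moles ÷ coefficient: N2: 2.08994/1 = 2.09, H2: 2.85/3 = 0.95
(a) H2 has the smaller value, so H2 is the limiting reagent.
(b) Moles of NH3 = 2.85 mol H2 × (2/3) = 1.9 mol; mass = 1.9 mol × 17.03 g/mol = 32.36 g
(c) N2 consumed = 2.85 × (1/3) = 0.95 mol; remaining = 2.08994 − 0.95 = 1.13994 mol; mass = 1.13994 mol × 28.02 g/mol = 31.94 g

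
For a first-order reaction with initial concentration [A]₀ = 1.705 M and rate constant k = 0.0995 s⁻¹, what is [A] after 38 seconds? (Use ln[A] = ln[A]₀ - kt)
0.0389 M

ln[A] = ln[A]₀ - k·t = ln(1.705) - (0.0995)·(38) = 0.5336 - 3.7810 = -3.2474
[A] = e^(-3.2474) = 0.0389 M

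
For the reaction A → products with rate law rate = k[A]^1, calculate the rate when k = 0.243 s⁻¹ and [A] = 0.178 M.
0.04325 M/s

rate = k·[A]^1 = 0.243·(0.178)^1 = 0.243·0.178 = 0.04325 M/s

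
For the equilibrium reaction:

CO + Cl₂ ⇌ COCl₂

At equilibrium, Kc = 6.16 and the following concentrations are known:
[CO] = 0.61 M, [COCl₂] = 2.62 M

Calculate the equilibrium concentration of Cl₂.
[Cl₂] = 0.6973 M

Kc = ([COCl₂]) / ([CO] × [Cl₂]) = 6.16
[Cl₂]^1 = (product terms)/(Kc · other reactant terms) = 2.62 / (6.16 · 0.61) = 0.69725
[Cl₂] = 0.6973 M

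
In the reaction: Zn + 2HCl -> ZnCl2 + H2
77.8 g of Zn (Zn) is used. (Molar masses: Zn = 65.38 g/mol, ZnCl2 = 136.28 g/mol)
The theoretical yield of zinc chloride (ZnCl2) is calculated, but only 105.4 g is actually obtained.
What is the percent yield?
Moles of Zn = 77.8 g ÷ 65.38 g/mol = 1.18997 mol
Mole ratio: 1 mol ZnCl2 / 1 mol Zn
Moles of ZnCl2 = 1.18997 × (1/1) = 1.18997 mol
Theoretical yield = 1.18997 mol × 136.28 g/mol = 162.17 g
Actual yield = 105.4 g
Percent yield = (105.4 / 162.17) × 100% = 65.0%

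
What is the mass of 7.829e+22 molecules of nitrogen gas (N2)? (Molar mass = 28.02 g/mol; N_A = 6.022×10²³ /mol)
Moles = 7.829e+22 ÷ 6.022×10²³ = 0.130007 mol
Mass = 0.130007 mol × 28.02 g/mol = 3.643 g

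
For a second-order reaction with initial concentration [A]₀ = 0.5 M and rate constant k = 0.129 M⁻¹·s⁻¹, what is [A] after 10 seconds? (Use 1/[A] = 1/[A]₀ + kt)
0.3040 M

1/[A] = 1/[A]₀ + k·t = 1/0.5 + (0.129)·(10) = 2.0000 + 1.2900 = 3.2900
[A] = 1/3.2900 = 0.3040 M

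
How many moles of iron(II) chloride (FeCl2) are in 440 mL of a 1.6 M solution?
Moles = Molarity × Volume (L)
Moles = 1.6 M × 0.44 L = 0.704 mol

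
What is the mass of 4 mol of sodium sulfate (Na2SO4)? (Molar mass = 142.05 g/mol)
Mass = 4 mol × 142.05 g/mol = 568.2 g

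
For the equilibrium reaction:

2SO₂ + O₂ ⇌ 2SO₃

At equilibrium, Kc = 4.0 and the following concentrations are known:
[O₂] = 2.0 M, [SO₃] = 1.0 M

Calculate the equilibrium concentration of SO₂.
[SO₂] = 0.3536 M

Kc = ([SO₃]^2) / ([SO₂]^2 × [O₂]) = 4.0
[SO₂]^2 = (product terms)/(Kc · other reactant terms) = 1 / (4.0 · 2) = 0.125
[SO₂] = (0.125)^(1/2) = 0.3536 M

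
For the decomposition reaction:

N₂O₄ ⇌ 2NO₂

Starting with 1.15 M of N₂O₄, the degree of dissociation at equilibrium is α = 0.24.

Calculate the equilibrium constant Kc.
K_c = 0.3486

x = α·[A]₀ = 0.24 × 1.15 = 0.276 M dissociated.
At eq: [N₂O₄] = 1.15 − 0.276 = 0.874 M; [NO₂] = 2x = 0.552 M.
Kc = [NO₂]²/[N₂O₄] = (0.552)²/0.874 = 0.3486.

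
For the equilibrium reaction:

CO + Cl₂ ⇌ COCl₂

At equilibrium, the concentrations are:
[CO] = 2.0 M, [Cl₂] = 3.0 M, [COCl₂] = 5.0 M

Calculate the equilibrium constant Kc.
K_c = 0.8333

Kc = ([COCl₂]) / ([CO] × [Cl₂])
   = ((5.0)) / ((2.0)·(3.0))
   = 5 / 6 = 0.8333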